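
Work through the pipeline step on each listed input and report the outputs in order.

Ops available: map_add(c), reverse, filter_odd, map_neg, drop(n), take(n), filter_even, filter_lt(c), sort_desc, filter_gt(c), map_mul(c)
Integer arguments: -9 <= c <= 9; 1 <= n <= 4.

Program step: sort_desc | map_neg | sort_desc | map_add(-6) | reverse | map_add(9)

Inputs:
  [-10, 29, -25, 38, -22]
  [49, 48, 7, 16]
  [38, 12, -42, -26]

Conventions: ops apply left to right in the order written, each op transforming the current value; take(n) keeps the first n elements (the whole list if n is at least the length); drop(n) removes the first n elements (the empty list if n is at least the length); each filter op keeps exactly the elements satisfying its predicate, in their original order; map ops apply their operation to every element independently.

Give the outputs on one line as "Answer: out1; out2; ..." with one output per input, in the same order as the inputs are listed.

[-35, -26, 13, 25, 28]; [-46, -45, -13, -4]; [-35, -9, 29, 45]

Execution, op by op:
  [-10, 29, -25, 38, -22] -> [38, 29, -10, -22, -25] -> [-38, -29, 10, 22, 25] -> [25, 22, 10, -29, -38] -> [19, 16, 4, -35, -44] -> [-44, -35, 4, 16, 19] -> [-35, -26, 13, 25, 28]
  [49, 48, 7, 16] -> [49, 48, 16, 7] -> [-49, -48, -16, -7] -> [-7, -16, -48, -49] -> [-13, -22, -54, -55] -> [-55, -54, -22, -13] -> [-46, -45, -13, -4]
  [38, 12, -42, -26] -> [38, 12, -26, -42] -> [-38, -12, 26, 42] -> [42, 26, -12, -38] -> [36, 20, -18, -44] -> [-44, -18, 20, 36] -> [-35, -9, 29, 45]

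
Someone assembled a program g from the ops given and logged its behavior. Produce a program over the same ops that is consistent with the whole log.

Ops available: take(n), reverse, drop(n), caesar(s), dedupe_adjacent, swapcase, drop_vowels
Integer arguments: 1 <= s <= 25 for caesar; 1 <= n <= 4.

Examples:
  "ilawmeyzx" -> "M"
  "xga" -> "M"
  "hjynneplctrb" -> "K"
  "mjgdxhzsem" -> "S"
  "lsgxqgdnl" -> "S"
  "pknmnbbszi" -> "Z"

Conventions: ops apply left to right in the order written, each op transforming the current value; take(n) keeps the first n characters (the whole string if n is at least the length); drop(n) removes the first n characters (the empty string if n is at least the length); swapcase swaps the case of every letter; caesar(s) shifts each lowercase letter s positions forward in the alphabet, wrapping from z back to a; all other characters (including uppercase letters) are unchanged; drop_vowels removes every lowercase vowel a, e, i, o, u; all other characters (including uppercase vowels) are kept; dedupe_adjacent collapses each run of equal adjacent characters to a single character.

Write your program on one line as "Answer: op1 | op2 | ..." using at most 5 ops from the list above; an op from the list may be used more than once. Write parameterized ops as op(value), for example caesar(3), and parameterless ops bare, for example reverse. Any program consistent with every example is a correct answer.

caesar(12) | swapcase | take(3) | drop(2)

Check, running the answer program on each example:
  "ilawmeyzx" -> "uxmiyqklj" -> "UXMIYQKLJ" -> "UXM" -> "M"
  "xga" -> "jsm" -> "JSM" -> "JSM" -> "M"
  "hjynneplctrb" -> "tvkzzqbxofdn" -> "TVKZZQBXOFDN" -> "TVK" -> "K"
  "mjgdxhzsem" -> "yvspjtleqy" -> "YVSPJTLEQY" -> "YVS" -> "S"
  "lsgxqgdnl" -> "xesjcspzx" -> "XESJCSPZX" -> "XES" -> "S"
  "pknmnbbszi" -> "bwzyznnelu" -> "BWZYZNNELU" -> "BWZ" -> "Z"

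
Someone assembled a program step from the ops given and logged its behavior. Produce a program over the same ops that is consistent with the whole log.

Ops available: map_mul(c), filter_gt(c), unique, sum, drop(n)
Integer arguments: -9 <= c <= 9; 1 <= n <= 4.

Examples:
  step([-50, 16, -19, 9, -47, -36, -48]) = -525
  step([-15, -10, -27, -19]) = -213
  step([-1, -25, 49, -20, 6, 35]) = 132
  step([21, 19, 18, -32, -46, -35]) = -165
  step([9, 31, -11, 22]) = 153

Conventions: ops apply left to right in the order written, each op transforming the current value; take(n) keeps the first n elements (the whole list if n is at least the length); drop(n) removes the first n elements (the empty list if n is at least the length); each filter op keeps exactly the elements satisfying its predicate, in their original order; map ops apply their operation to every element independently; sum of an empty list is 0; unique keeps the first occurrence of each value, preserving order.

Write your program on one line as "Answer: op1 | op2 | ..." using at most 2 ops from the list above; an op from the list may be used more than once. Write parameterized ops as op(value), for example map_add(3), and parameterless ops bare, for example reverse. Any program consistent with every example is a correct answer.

map_mul(3) | sum

Check, running the answer program on each example:
  [-50, 16, -19, 9, -47, -36, -48] -> [-150, 48, -57, 27, -141, -108, -144] -> -525
  [-15, -10, -27, -19] -> [-45, -30, -81, -57] -> -213
  [-1, -25, 49, -20, 6, 35] -> [-3, -75, 147, -60, 18, 105] -> 132
  [21, 19, 18, -32, -46, -35] -> [63, 57, 54, -96, -138, -105] -> -165
  [9, 31, -11, 22] -> [27, 93, -33, 66] -> 153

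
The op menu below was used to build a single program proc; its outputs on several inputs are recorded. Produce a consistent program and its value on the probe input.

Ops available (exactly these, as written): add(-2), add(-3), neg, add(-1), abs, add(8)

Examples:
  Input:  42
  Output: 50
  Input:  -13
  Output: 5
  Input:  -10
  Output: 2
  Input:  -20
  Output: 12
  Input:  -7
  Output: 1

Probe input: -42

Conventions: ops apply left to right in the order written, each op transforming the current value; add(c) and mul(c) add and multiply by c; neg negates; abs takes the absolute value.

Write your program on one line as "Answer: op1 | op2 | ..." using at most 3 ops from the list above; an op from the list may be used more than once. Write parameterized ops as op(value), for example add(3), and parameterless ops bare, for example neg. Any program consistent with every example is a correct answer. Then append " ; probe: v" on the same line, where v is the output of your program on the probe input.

add(8) | abs ; probe: 34

Check, running the answer program on each example:
  42 -> 50 -> 50
  -13 -> -5 -> 5
  -10 -> -2 -> 2
  -20 -> -12 -> 12
  -7 -> 1 -> 1
  probe: -42 -> -34 -> 34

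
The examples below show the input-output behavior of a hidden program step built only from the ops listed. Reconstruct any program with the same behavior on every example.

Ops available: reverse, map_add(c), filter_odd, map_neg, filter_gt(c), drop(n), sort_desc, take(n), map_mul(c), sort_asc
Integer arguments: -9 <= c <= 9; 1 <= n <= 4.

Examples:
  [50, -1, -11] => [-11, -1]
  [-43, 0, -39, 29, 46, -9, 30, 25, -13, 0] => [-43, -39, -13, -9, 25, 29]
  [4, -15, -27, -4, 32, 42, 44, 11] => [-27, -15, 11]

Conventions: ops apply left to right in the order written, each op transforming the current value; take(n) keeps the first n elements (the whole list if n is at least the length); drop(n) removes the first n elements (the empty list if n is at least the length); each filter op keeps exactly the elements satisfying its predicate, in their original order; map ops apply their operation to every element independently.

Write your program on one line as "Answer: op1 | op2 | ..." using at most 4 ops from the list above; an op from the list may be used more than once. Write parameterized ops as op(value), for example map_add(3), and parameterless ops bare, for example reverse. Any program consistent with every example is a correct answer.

filter_odd | sort_desc | reverse

Check, running the answer program on each example:
  [50, -1, -11] -> [-1, -11] -> [-1, -11] -> [-11, -1]
  [-43, 0, -39, 29, 46, -9, 30, 25, -13, 0] -> [-43, -39, 29, -9, 25, -13] -> [29, 25, -9, -13, -39, -43] -> [-43, -39, -13, -9, 25, 29]
  [4, -15, -27, -4, 32, 42, 44, 11] -> [-15, -27, 11] -> [11, -15, -27] -> [-27, -15, 11]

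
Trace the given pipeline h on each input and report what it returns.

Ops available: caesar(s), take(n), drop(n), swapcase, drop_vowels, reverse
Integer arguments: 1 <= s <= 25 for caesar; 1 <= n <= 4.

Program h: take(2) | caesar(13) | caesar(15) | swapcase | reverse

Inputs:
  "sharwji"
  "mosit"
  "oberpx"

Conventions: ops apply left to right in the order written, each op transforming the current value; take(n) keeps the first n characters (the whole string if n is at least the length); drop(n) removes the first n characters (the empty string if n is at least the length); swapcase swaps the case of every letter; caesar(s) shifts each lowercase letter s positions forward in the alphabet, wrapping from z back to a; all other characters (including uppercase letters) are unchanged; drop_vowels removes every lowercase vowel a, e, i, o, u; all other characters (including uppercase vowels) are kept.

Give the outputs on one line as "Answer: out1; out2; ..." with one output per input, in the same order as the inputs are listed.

Execution, op by op:
  "sharwji" -> "sh" -> "fu" -> "uj" -> "UJ" -> "JU"
  "mosit" -> "mo" -> "zb" -> "oq" -> "OQ" -> "QO"
  "oberpx" -> "ob" -> "bo" -> "qd" -> "QD" -> "DQ"

"JU"; "QO"; "DQ"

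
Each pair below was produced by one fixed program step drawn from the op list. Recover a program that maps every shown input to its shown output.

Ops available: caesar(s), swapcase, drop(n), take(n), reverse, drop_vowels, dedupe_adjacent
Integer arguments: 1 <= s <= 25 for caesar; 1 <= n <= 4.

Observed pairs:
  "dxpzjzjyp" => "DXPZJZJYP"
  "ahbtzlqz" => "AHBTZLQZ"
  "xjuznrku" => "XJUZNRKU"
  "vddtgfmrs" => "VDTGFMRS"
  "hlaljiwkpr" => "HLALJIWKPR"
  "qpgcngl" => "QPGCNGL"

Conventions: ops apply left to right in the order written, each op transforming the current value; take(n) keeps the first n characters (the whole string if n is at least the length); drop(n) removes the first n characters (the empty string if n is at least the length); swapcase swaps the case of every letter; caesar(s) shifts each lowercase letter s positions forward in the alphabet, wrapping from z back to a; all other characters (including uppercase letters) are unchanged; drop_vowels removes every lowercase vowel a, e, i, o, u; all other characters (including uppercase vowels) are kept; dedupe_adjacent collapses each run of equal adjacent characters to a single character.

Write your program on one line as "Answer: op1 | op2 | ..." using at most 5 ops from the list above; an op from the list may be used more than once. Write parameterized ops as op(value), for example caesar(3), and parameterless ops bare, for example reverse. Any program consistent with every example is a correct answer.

reverse | swapcase | dedupe_adjacent | reverse

Check, running the answer program on each example:
  "dxpzjzjyp" -> "pyjzjzpxd" -> "PYJZJZPXD" -> "PYJZJZPXD" -> "DXPZJZJYP"
  "ahbtzlqz" -> "zqlztbha" -> "ZQLZTBHA" -> "ZQLZTBHA" -> "AHBTZLQZ"
  "xjuznrku" -> "ukrnzujx" -> "UKRNZUJX" -> "UKRNZUJX" -> "XJUZNRKU"
  "vddtgfmrs" -> "srmfgtddv" -> "SRMFGTDDV" -> "SRMFGTDV" -> "VDTGFMRS"
  "hlaljiwkpr" -> "rpkwijlalh" -> "RPKWIJLALH" -> "RPKWIJLALH" -> "HLALJIWKPR"
  "qpgcngl" -> "lgncgpq" -> "LGNCGPQ" -> "LGNCGPQ" -> "QPGCNGL"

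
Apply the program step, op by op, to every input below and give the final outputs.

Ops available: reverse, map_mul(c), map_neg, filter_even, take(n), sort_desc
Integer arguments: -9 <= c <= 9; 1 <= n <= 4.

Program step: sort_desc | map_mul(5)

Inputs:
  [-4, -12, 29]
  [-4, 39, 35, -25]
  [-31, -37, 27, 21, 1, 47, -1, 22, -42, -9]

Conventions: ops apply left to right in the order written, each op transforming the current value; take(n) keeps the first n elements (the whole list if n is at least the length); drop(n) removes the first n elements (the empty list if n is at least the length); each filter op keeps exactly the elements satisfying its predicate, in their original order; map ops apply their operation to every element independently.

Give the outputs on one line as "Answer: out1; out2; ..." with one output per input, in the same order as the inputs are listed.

[145, -20, -60]; [195, 175, -20, -125]; [235, 135, 110, 105, 5, -5, -45, -155, -185, -210]

Execution, op by op:
  [-4, -12, 29] -> [29, -4, -12] -> [145, -20, -60]
  [-4, 39, 35, -25] -> [39, 35, -4, -25] -> [195, 175, -20, -125]
  [-31, -37, 27, 21, 1, 47, -1, 22, -42, -9] -> [47, 27, 22, 21, 1, -1, -9, -31, -37, -42] -> [235, 135, 110, 105, 5, -5, -45, -155, -185, -210]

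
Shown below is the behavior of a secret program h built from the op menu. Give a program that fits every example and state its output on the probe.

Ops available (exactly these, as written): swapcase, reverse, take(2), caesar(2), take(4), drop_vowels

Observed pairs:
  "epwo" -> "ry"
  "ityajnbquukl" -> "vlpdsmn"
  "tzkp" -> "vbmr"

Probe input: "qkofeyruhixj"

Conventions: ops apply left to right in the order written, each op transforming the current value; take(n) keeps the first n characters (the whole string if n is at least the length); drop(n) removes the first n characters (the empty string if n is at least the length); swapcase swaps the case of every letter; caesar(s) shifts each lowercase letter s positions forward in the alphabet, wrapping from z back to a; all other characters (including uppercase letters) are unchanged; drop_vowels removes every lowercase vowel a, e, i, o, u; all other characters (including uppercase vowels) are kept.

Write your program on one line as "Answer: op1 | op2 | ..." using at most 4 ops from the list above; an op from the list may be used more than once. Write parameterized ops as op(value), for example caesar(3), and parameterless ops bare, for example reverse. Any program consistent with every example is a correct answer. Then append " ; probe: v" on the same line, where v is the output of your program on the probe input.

drop_vowels | caesar(2) | drop_vowels ; probe: "smhtjzl"

Check, running the answer program on each example:
  "epwo" -> "pw" -> "ry" -> "ry"
  "ityajnbquukl" -> "tyjnbqkl" -> "valpdsmn" -> "vlpdsmn"
  "tzkp" -> "tzkp" -> "vbmr" -> "vbmr"
  probe: "qkofeyruhixj" -> "qkfyrhxj" -> "smhatjzl" -> "smhtjzl"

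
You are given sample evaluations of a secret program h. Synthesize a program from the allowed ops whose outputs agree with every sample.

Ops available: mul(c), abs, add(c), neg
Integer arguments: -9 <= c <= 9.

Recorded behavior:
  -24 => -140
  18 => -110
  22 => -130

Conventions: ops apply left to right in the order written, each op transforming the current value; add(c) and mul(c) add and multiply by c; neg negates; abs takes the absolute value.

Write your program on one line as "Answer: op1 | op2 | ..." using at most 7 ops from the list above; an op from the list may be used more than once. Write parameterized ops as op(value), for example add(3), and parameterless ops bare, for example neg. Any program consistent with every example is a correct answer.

neg | abs | add(1) | add(-2) | add(5) | mul(-5)

Check, running the answer program on each example:
  -24 -> 24 -> 24 -> 25 -> 23 -> 28 -> -140
  18 -> -18 -> 18 -> 19 -> 17 -> 22 -> -110
  22 -> -22 -> 22 -> 23 -> 21 -> 26 -> -130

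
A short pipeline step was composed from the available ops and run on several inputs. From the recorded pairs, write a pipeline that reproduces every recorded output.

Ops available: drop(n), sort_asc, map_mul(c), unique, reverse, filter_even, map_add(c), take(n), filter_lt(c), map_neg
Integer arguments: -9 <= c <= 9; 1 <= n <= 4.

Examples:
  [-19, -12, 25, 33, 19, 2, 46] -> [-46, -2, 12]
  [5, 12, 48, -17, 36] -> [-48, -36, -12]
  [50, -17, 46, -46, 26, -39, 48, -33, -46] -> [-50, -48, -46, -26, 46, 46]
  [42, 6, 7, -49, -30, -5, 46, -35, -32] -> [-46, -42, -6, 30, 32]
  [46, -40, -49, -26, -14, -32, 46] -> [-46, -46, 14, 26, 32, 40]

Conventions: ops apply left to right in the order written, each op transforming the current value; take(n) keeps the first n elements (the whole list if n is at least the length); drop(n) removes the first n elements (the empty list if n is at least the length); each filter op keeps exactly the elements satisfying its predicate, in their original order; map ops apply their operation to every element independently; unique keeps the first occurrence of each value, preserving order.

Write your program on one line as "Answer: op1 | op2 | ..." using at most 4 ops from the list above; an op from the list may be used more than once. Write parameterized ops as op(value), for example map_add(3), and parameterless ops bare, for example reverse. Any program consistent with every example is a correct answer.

sort_asc | map_neg | filter_even | sort_asc

Check, running the answer program on each example:
  [-19, -12, 25, 33, 19, 2, 46] -> [-19, -12, 2, 19, 25, 33, 46] -> [19, 12, -2, -19, -25, -33, -46] -> [12, -2, -46] -> [-46, -2, 12]
  [5, 12, 48, -17, 36] -> [-17, 5, 12, 36, 48] -> [17, -5, -12, -36, -48] -> [-12, -36, -48] -> [-48, -36, -12]
  [50, -17, 46, -46, 26, -39, 48, -33, -46] -> [-46, -46, -39, -33, -17, 26, 46, 48, 50] -> [46, 46, 39, 33, 17, -26, -46, -48, -50] -> [46, 46, -26, -46, -48, -50] -> [-50, -48, -46, -26, 46, 46]
  [42, 6, 7, -49, -30, -5, 46, -35, -32] -> [-49, -35, -32, -30, -5, 6, 7, 42, 46] -> [49, 35, 32, 30, 5, -6, -7, -42, -46] -> [32, 30, -6, -42, -46] -> [-46, -42, -6, 30, 32]
  [46, -40, -49, -26, -14, -32, 46] -> [-49, -40, -32, -26, -14, 46, 46] -> [49, 40, 32, 26, 14, -46, -46] -> [40, 32, 26, 14, -46, -46] -> [-46, -46, 14, 26, 32, 40]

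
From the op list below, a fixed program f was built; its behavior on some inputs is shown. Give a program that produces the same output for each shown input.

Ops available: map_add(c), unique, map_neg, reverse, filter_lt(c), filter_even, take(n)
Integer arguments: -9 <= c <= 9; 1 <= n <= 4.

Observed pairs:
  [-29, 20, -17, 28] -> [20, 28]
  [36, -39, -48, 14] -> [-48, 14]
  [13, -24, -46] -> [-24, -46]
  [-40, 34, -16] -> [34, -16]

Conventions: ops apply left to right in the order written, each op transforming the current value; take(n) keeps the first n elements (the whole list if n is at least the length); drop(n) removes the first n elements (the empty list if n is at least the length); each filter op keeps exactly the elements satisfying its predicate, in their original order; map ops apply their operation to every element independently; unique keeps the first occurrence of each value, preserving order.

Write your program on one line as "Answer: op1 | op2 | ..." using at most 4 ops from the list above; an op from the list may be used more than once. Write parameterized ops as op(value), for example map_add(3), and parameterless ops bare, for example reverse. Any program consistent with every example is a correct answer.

filter_even | reverse | take(2) | reverse

Check, running the answer program on each example:
  [-29, 20, -17, 28] -> [20, 28] -> [28, 20] -> [28, 20] -> [20, 28]
  [36, -39, -48, 14] -> [36, -48, 14] -> [14, -48, 36] -> [14, -48] -> [-48, 14]
  [13, -24, -46] -> [-24, -46] -> [-46, -24] -> [-46, -24] -> [-24, -46]
  [-40, 34, -16] -> [-40, 34, -16] -> [-16, 34, -40] -> [-16, 34] -> [34, -16]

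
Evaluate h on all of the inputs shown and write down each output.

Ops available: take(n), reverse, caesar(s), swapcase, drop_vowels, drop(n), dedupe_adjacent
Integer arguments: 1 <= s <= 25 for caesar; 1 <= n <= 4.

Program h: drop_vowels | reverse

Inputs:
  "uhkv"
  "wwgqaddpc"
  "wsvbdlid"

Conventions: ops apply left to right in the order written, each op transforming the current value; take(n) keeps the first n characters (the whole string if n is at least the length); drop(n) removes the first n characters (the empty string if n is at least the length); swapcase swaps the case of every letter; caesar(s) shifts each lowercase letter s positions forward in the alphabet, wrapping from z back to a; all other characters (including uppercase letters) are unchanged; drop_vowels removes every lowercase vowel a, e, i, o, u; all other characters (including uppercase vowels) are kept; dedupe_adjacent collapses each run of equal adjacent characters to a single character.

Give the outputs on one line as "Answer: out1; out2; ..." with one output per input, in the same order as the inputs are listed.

"vkh"; "cpddqgww"; "dldbvsw"

Execution, op by op:
  "uhkv" -> "hkv" -> "vkh"
  "wwgqaddpc" -> "wwgqddpc" -> "cpddqgww"
  "wsvbdlid" -> "wsvbdld" -> "dldbvsw"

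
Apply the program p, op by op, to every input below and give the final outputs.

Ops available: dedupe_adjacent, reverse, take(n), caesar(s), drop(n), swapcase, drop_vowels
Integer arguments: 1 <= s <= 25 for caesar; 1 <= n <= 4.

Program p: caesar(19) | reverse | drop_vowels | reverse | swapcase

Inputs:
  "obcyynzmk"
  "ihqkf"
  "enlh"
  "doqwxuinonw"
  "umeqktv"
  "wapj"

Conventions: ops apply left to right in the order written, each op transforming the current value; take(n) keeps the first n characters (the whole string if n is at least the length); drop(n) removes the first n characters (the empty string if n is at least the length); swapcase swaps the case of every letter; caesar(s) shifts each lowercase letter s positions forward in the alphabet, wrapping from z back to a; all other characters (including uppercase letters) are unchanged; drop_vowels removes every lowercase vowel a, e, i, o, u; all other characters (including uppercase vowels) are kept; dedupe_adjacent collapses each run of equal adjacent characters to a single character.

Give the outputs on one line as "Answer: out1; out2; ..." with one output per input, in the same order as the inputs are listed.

Execution, op by op:
  "obcyynzmk" -> "huvrrgsfd" -> "dfsgrrvuh" -> "dfsgrrvh" -> "hvrrgsfd" -> "HVRRGSFD"
  "ihqkf" -> "bajdy" -> "ydjab" -> "ydjb" -> "bjdy" -> "BJDY"
  "enlh" -> "xgea" -> "aegx" -> "gx" -> "xg" -> "XG"
  "doqwxuinonw" -> "whjpqnbghgp" -> "pghgbnqpjhw" -> "pghgbnqpjhw" -> "whjpqnbghgp" -> "WHJPQNBGHGP"
  "umeqktv" -> "nfxjdmo" -> "omdjxfn" -> "mdjxfn" -> "nfxjdm" -> "NFXJDM"
  "wapj" -> "ptic" -> "citp" -> "ctp" -> "ptc" -> "PTC"

"HVRRGSFD"; "BJDY"; "XG"; "WHJPQNBGHGP"; "NFXJDM"; "PTC"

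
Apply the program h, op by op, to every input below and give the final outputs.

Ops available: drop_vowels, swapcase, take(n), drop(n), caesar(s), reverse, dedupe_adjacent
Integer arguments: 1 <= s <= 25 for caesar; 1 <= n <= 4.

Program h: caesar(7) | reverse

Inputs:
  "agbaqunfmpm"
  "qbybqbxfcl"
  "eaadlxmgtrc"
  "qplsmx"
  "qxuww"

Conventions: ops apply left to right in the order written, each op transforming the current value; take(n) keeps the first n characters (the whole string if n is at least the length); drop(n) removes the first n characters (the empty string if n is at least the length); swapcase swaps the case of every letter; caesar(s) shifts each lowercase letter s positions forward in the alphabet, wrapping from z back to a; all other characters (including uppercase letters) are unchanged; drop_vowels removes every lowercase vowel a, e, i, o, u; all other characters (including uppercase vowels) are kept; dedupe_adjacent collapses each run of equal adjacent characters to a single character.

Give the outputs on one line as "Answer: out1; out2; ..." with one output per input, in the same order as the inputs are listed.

Execution, op by op:
  "agbaqunfmpm" -> "hnihxbumtwt" -> "twtmubxhinh"
  "qbybqbxfcl" -> "xifixiemjs" -> "sjmeixifix"
  "eaadlxmgtrc" -> "lhhksetnayj" -> "jyanteskhhl"
  "qplsmx" -> "xwszte" -> "etzswx"
  "qxuww" -> "xebdd" -> "ddbex"

"twtmubxhinh"; "sjmeixifix"; "jyanteskhhl"; "etzswx"; "ddbex"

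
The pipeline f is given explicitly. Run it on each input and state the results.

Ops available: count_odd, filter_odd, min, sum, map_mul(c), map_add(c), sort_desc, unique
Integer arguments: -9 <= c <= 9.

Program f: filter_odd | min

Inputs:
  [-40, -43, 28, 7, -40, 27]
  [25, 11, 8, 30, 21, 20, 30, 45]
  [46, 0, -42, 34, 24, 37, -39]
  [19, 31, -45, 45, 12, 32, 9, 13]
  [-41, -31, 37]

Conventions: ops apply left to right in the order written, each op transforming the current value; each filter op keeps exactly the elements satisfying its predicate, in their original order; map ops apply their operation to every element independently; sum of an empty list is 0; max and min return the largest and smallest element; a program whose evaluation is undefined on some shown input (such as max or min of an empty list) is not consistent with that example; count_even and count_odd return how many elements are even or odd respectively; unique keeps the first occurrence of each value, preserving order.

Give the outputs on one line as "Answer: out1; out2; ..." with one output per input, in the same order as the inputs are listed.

-43; 11; -39; -45; -41

Execution, op by op:
  [-40, -43, 28, 7, -40, 27] -> [-43, 7, 27] -> -43
  [25, 11, 8, 30, 21, 20, 30, 45] -> [25, 11, 21, 45] -> 11
  [46, 0, -42, 34, 24, 37, -39] -> [37, -39] -> -39
  [19, 31, -45, 45, 12, 32, 9, 13] -> [19, 31, -45, 45, 9, 13] -> -45
  [-41, -31, 37] -> [-41, -31, 37] -> -41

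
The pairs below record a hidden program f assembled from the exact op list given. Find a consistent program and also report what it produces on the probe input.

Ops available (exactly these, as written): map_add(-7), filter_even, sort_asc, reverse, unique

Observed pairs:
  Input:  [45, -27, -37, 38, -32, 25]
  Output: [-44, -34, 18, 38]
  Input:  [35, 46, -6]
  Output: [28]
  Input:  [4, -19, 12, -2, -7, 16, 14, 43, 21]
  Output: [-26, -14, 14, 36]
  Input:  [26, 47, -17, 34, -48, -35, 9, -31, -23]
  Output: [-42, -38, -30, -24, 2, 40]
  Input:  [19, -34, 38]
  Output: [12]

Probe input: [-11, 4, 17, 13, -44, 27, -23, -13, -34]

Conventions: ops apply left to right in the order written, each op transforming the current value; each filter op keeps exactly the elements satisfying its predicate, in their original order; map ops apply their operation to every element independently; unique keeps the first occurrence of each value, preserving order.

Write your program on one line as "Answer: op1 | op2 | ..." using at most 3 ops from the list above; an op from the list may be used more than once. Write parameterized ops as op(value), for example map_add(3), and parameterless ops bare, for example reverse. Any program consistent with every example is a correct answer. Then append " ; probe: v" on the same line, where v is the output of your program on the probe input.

map_add(-7) | sort_asc | filter_even ; probe: [-30, -20, -18, 6, 10, 20]

Check, running the answer program on each example:
  [45, -27, -37, 38, -32, 25] -> [38, -34, -44, 31, -39, 18] -> [-44, -39, -34, 18, 31, 38] -> [-44, -34, 18, 38]
  [35, 46, -6] -> [28, 39, -13] -> [-13, 28, 39] -> [28]
  [4, -19, 12, -2, -7, 16, 14, 43, 21] -> [-3, -26, 5, -9, -14, 9, 7, 36, 14] -> [-26, -14, -9, -3, 5, 7, 9, 14, 36] -> [-26, -14, 14, 36]
  [26, 47, -17, 34, -48, -35, 9, -31, -23] -> [19, 40, -24, 27, -55, -42, 2, -38, -30] -> [-55, -42, -38, -30, -24, 2, 19, 27, 40] -> [-42, -38, -30, -24, 2, 40]
  [19, -34, 38] -> [12, -41, 31] -> [-41, 12, 31] -> [12]
  probe: [-11, 4, 17, 13, -44, 27, -23, -13, -34] -> [-18, -3, 10, 6, -51, 20, -30, -20, -41] -> [-51, -41, -30, -20, -18, -3, 6, 10, 20] -> [-30, -20, -18, 6, 10, 20]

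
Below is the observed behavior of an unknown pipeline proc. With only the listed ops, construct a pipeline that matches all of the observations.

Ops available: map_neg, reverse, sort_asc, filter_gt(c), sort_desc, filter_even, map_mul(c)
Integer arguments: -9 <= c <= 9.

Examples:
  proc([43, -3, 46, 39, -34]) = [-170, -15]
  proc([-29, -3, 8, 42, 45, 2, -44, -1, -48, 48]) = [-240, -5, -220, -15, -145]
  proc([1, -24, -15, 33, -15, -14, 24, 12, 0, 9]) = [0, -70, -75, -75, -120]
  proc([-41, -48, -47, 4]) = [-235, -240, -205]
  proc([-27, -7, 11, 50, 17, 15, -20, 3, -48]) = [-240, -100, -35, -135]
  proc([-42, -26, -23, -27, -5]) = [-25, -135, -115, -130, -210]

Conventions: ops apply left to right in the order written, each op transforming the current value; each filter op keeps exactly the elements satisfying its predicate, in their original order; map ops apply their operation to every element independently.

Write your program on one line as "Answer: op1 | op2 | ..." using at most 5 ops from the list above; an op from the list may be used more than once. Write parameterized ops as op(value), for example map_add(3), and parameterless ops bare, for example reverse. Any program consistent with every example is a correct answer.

map_mul(-5) | reverse | filter_gt(-3) | map_neg

Check, running the answer program on each example:
  [43, -3, 46, 39, -34] -> [-215, 15, -230, -195, 170] -> [170, -195, -230, 15, -215] -> [170, 15] -> [-170, -15]
  [-29, -3, 8, 42, 45, 2, -44, -1, -48, 48] -> [145, 15, -40, -210, -225, -10, 220, 5, 240, -240] -> [-240, 240, 5, 220, -10, -225, -210, -40, 15, 145] -> [240, 5, 220, 15, 145] -> [-240, -5, -220, -15, -145]
  [1, -24, -15, 33, -15, -14, 24, 12, 0, 9] -> [-5, 120, 75, -165, 75, 70, -120, -60, 0, -45] -> [-45, 0, -60, -120, 70, 75, -165, 75, 120, -5] -> [0, 70, 75, 75, 120] -> [0, -70, -75, -75, -120]
  [-41, -48, -47, 4] -> [205, 240, 235, -20] -> [-20, 235, 240, 205] -> [235, 240, 205] -> [-235, -240, -205]
  [-27, -7, 11, 50, 17, 15, -20, 3, -48] -> [135, 35, -55, -250, -85, -75, 100, -15, 240] -> [240, -15, 100, -75, -85, -250, -55, 35, 135] -> [240, 100, 35, 135] -> [-240, -100, -35, -135]
  [-42, -26, -23, -27, -5] -> [210, 130, 115, 135, 25] -> [25, 135, 115, 130, 210] -> [25, 135, 115, 130, 210] -> [-25, -135, -115, -130, -210]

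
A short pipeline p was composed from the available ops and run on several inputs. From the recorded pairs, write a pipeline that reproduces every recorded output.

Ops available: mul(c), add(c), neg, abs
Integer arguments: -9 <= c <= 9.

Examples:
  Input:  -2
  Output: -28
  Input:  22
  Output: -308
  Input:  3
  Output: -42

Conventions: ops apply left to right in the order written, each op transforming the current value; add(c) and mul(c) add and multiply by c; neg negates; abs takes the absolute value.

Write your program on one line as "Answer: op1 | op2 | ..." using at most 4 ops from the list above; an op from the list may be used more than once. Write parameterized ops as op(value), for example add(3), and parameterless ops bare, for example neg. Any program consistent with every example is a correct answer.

mul(2) | mul(-7) | abs | neg

Check, running the answer program on each example:
  -2 -> -4 -> 28 -> 28 -> -28
  22 -> 44 -> -308 -> 308 -> -308
  3 -> 6 -> -42 -> 42 -> -42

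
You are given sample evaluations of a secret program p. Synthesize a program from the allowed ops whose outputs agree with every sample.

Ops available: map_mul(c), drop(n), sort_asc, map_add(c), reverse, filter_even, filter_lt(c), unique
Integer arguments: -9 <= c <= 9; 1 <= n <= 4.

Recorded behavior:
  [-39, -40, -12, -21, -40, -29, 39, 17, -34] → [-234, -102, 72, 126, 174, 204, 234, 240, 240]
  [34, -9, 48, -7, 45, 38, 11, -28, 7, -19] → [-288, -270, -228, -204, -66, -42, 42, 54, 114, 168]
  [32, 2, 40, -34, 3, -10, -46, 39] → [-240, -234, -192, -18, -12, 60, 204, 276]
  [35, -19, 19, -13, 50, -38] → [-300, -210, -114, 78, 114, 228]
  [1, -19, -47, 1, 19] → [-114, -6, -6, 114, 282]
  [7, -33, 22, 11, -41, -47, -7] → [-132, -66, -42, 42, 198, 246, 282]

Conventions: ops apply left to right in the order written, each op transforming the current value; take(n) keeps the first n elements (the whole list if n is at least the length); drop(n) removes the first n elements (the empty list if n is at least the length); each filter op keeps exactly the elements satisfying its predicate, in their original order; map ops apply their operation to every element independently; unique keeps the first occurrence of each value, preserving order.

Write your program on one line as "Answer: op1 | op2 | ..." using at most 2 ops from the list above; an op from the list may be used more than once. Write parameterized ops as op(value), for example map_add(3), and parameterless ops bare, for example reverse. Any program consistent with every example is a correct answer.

map_mul(-6) | sort_asc

Check, running the answer program on each example:
  [-39, -40, -12, -21, -40, -29, 39, 17, -34] -> [234, 240, 72, 126, 240, 174, -234, -102, 204] -> [-234, -102, 72, 126, 174, 204, 234, 240, 240]
  [34, -9, 48, -7, 45, 38, 11, -28, 7, -19] -> [-204, 54, -288, 42, -270, -228, -66, 168, -42, 114] -> [-288, -270, -228, -204, -66, -42, 42, 54, 114, 168]
  [32, 2, 40, -34, 3, -10, -46, 39] -> [-192, -12, -240, 204, -18, 60, 276, -234] -> [-240, -234, -192, -18, -12, 60, 204, 276]
  [35, -19, 19, -13, 50, -38] -> [-210, 114, -114, 78, -300, 228] -> [-300, -210, -114, 78, 114, 228]
  [1, -19, -47, 1, 19] -> [-6, 114, 282, -6, -114] -> [-114, -6, -6, 114, 282]
  [7, -33, 22, 11, -41, -47, -7] -> [-42, 198, -132, -66, 246, 282, 42] -> [-132, -66, -42, 42, 198, 246, 282]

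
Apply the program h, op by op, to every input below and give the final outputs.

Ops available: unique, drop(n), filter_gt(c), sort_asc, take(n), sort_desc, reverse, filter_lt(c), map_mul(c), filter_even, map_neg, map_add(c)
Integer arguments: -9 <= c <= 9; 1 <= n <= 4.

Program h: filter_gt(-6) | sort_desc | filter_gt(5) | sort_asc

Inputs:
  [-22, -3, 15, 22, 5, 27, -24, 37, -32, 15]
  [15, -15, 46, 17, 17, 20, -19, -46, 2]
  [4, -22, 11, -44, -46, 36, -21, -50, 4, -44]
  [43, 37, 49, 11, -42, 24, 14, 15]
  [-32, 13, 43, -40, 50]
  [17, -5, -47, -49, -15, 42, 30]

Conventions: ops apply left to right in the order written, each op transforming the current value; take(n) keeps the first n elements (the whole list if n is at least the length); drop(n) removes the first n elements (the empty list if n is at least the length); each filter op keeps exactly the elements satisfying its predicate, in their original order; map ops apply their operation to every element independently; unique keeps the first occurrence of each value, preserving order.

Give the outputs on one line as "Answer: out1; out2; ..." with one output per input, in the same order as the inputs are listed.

[15, 15, 22, 27, 37]; [15, 17, 17, 20, 46]; [11, 36]; [11, 14, 15, 24, 37, 43, 49]; [13, 43, 50]; [17, 30, 42]

Execution, op by op:
  [-22, -3, 15, 22, 5, 27, -24, 37, -32, 15] -> [-3, 15, 22, 5, 27, 37, 15] -> [37, 27, 22, 15, 15, 5, -3] -> [37, 27, 22, 15, 15] -> [15, 15, 22, 27, 37]
  [15, -15, 46, 17, 17, 20, -19, -46, 2] -> [15, 46, 17, 17, 20, 2] -> [46, 20, 17, 17, 15, 2] -> [46, 20, 17, 17, 15] -> [15, 17, 17, 20, 46]
  [4, -22, 11, -44, -46, 36, -21, -50, 4, -44] -> [4, 11, 36, 4] -> [36, 11, 4, 4] -> [36, 11] -> [11, 36]
  [43, 37, 49, 11, -42, 24, 14, 15] -> [43, 37, 49, 11, 24, 14, 15] -> [49, 43, 37, 24, 15, 14, 11] -> [49, 43, 37, 24, 15, 14, 11] -> [11, 14, 15, 24, 37, 43, 49]
  [-32, 13, 43, -40, 50] -> [13, 43, 50] -> [50, 43, 13] -> [50, 43, 13] -> [13, 43, 50]
  [17, -5, -47, -49, -15, 42, 30] -> [17, -5, 42, 30] -> [42, 30, 17, -5] -> [42, 30, 17] -> [17, 30, 42]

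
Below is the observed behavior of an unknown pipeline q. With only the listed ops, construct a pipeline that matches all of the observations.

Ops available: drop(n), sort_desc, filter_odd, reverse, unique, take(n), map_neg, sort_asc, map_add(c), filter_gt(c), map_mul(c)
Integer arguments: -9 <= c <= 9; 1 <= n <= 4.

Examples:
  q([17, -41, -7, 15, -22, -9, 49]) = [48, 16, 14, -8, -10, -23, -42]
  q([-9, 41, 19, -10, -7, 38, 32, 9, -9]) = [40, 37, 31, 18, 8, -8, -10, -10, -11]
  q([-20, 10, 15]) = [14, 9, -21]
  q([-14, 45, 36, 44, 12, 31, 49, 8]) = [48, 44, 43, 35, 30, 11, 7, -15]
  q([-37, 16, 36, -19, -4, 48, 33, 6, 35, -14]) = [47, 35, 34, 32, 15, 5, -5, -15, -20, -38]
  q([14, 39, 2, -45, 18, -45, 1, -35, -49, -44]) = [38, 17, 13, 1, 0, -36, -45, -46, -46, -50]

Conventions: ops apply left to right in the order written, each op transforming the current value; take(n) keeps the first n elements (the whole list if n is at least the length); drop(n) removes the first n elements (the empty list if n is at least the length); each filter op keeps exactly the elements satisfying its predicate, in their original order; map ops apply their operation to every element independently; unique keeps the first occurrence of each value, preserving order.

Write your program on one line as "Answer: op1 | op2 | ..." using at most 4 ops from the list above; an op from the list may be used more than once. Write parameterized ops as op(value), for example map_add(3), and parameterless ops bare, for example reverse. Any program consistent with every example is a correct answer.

sort_desc | map_neg | map_add(1) | map_neg

Check, running the answer program on each example:
  [17, -41, -7, 15, -22, -9, 49] -> [49, 17, 15, -7, -9, -22, -41] -> [-49, -17, -15, 7, 9, 22, 41] -> [-48, -16, -14, 8, 10, 23, 42] -> [48, 16, 14, -8, -10, -23, -42]
  [-9, 41, 19, -10, -7, 38, 32, 9, -9] -> [41, 38, 32, 19, 9, -7, -9, -9, -10] -> [-41, -38, -32, -19, -9, 7, 9, 9, 10] -> [-40, -37, -31, -18, -8, 8, 10, 10, 11] -> [40, 37, 31, 18, 8, -8, -10, -10, -11]
  [-20, 10, 15] -> [15, 10, -20] -> [-15, -10, 20] -> [-14, -9, 21] -> [14, 9, -21]
  [-14, 45, 36, 44, 12, 31, 49, 8] -> [49, 45, 44, 36, 31, 12, 8, -14] -> [-49, -45, -44, -36, -31, -12, -8, 14] -> [-48, -44, -43, -35, -30, -11, -7, 15] -> [48, 44, 43, 35, 30, 11, 7, -15]
  [-37, 16, 36, -19, -4, 48, 33, 6, 35, -14] -> [48, 36, 35, 33, 16, 6, -4, -14, -19, -37] -> [-48, -36, -35, -33, -16, -6, 4, 14, 19, 37] -> [-47, -35, -34, -32, -15, -5, 5, 15, 20, 38] -> [47, 35, 34, 32, 15, 5, -5, -15, -20, -38]
  [14, 39, 2, -45, 18, -45, 1, -35, -49, -44] -> [39, 18, 14, 2, 1, -35, -44, -45, -45, -49] -> [-39, -18, -14, -2, -1, 35, 44, 45, 45, 49] -> [-38, -17, -13, -1, 0, 36, 45, 46, 46, 50] -> [38, 17, 13, 1, 0, -36, -45, -46, -46, -50]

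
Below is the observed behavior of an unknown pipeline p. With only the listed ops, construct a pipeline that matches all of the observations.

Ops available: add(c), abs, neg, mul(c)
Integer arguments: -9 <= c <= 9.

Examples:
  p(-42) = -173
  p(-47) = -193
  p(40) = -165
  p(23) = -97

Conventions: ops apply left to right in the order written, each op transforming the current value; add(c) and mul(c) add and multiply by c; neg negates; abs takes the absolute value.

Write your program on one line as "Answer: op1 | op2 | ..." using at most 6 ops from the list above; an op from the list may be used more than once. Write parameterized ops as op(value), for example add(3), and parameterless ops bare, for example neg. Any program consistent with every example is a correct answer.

abs | mul(4) | add(8) | neg | add(3)

Check, running the answer program on each example:
  -42 -> 42 -> 168 -> 176 -> -176 -> -173
  -47 -> 47 -> 188 -> 196 -> -196 -> -193
  40 -> 40 -> 160 -> 168 -> -168 -> -165
  23 -> 23 -> 92 -> 100 -> -100 -> -97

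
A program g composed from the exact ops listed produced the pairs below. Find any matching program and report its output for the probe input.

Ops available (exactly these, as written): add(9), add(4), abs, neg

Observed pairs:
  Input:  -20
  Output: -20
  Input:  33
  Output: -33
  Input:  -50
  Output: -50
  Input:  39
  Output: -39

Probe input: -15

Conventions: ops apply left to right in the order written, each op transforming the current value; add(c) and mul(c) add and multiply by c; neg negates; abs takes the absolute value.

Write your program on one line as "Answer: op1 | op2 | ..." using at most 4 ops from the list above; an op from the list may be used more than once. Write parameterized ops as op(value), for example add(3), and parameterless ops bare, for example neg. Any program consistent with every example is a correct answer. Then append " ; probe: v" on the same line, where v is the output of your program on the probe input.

neg | abs | neg ; probe: -15

Check, running the answer program on each example:
  -20 -> 20 -> 20 -> -20
  33 -> -33 -> 33 -> -33
  -50 -> 50 -> 50 -> -50
  39 -> -39 -> 39 -> -39
  probe: -15 -> 15 -> 15 -> -15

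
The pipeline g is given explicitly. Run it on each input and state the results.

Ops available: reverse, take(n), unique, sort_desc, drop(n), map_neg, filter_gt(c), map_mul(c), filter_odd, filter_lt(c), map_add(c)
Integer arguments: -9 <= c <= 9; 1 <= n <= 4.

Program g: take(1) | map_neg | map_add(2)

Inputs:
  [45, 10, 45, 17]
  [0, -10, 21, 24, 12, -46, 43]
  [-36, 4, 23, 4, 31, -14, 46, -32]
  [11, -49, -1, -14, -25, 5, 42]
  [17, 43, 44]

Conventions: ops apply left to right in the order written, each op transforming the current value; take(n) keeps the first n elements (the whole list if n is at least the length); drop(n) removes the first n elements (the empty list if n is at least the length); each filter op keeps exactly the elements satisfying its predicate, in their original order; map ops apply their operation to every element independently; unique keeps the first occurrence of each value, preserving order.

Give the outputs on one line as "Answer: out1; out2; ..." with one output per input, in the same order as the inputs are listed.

Execution, op by op:
  [45, 10, 45, 17] -> [45] -> [-45] -> [-43]
  [0, -10, 21, 24, 12, -46, 43] -> [0] -> [0] -> [2]
  [-36, 4, 23, 4, 31, -14, 46, -32] -> [-36] -> [36] -> [38]
  [11, -49, -1, -14, -25, 5, 42] -> [11] -> [-11] -> [-9]
  [17, 43, 44] -> [17] -> [-17] -> [-15]

[-43]; [2]; [38]; [-9]; [-15]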